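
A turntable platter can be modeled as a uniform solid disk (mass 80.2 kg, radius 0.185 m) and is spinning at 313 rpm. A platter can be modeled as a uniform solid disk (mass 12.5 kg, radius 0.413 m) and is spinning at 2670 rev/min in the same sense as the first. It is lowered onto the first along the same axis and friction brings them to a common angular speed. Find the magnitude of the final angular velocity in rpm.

The coupling torques are internal; angular momentum about the shared axis is conserved.
Moments of inertia: I_A = ½(80.2)(0.185)² = 1.372 kg·m²; I_B = ½(12.5)(0.413)² = 1.066 kg·m².
Taking A's sense as positive: L = (1.372)(313) + (1.066)(2670) = 3276 kg·m²·rpm.
Combined I = 1.372 + 1.066 = 2.438 kg·m².
ω_f = L / I = 3276 / 2.438 = 1343 rpm.

|ω_f| ≈ 1340 rpm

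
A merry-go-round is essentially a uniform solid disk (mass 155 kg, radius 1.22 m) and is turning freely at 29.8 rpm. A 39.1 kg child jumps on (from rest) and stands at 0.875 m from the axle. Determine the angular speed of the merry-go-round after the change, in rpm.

ω_f ≈ 23.7 rpm

No external torque acts about the axle; L_before = L_after.
I_p = ½(155)(1.22)² = 115.4 kg·m².
Added inertia Σmr² = (39.1)(0.875)² = 29.94 kg·m²; I_f = 115.4 + 29.94 = 145.3 kg·m².
ω_f = I_p ω_i / I_f = (115.4)(29.8) / 145.3 = 23.66 rpm.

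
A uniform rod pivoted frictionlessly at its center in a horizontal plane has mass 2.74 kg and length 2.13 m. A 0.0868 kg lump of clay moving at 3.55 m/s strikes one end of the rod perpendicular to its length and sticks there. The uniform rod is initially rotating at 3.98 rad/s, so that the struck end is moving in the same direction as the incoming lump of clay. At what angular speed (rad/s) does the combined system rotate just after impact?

The axle reaction passes through the pivot and exerts no torque about it; angular momentum about the pivot is conserved through the impact.
I_p = (1/12)(2.74)(2.13)² = 1.036 kg·m². Taking the sense of the lump of clay's angular momentum as positive, L_{lump} = m v R = (0.0868)(3.55)(2.13/2) = 0.3282 kg·m²/s.
L_i = +I_p ω_p + m v R = +(1.036)(3.98) + 0.3282 = 4.451 kg·m²/s.
After sticking, I_f = I_p + m R² = 1.036 + (0.0868)(2.13/2)² = 1.134 kg·m².
ω_f = L_i / I_f = 4.451 / 1.134 = 3.924 rad/s.

|ω_f| ≈ 3.92 rad/s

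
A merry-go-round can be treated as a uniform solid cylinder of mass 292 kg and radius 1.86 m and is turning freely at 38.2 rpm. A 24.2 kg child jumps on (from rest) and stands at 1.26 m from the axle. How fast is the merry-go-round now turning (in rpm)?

The added mass arrives with no angular momentum about the axle, and any external torque about the axle is negligible, so the system's angular momentum is conserved.
I_p = ½(292)(1.86)² = 505.1 kg·m².
Added inertia Σmr² = (24.2)(1.26)² = 38.42 kg·m²; I_f = 505.1 + 38.42 = 543.5 kg·m².
ω_f = I_p ω_i / I_f = (505.1)(38.2) / 543.5 = 35.50 rpm.

ω_f ≈ 35.5 rpm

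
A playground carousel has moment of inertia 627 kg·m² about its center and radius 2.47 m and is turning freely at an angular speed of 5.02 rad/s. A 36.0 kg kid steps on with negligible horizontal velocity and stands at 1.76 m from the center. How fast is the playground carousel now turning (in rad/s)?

ω_f ≈ 4.26 rad/s

The added mass arrives with no angular momentum about the center, and any external torque about the center is negligible, so the system's angular momentum is conserved.
Added inertia Σmr² = (36.0)(1.76)² = 111.5 kg·m²; I_f = 627.0 + 111.5 = 738.5 kg·m².
ω_f = I_p ω_i / I_f = (627.0)(5.02) / 738.5 = 4.262 rad/s.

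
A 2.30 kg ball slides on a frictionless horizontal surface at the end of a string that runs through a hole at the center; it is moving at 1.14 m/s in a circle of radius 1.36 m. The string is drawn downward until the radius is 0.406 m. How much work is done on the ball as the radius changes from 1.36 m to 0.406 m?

The only horizontal force on the mass is along the cord (radial), so it exerts no torque about the hole and angular momentum m v r is conserved.
v₂ = v₁ r₁ / r₂ = (1.14)(1.36) / (0.406) = 3.819 m/s.
W = ΔKE = ½m(v₂² − v₁²) = 15.28 J.

W ≈ 15.3 J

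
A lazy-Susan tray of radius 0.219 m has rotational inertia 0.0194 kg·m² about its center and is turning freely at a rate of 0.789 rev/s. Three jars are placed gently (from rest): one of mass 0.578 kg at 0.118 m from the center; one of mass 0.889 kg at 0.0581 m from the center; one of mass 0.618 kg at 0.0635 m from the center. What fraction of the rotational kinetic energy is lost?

fraction ≈ 0.411

No external torque acts about the center; L_before = L_after.
Added inertia Σmr² = (0.578)(0.118)² + (0.889)(0.0581)² + (0.618)(0.0635)² = 0.01354 kg·m²; I_f = 0.01940 + 0.01354 = 0.03294 kg·m².
ω_f = I_p ω_i / I_f = (0.01940)(0.789) / 0.03294 = 0.4647 rev/s.
KE_i = ½(0.01940)(4.957 rad/s)² = 0.2384 J; KE_f = ½(0.03294)(2.920)² = 0.1404 J.
Fraction lost = 0.4111.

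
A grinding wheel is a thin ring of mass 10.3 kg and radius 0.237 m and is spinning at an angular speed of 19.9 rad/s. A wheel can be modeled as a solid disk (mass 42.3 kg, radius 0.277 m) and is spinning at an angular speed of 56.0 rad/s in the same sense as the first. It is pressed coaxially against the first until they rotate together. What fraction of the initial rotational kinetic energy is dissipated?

No external torque acts about the common axis, so total angular momentum is conserved.
Moments of inertia: I_A = (10.3)(0.237)² = 0.5785 kg·m²; I_B = ½(42.3)(0.277)² = 1.623 kg·m².
Taking A's sense as positive: L = (0.5785)(19.9) + (1.623)(56.0) = 102.4 kg·m²·rad/s.
Combined I = 0.5785 + 1.623 = 2.201 kg·m².
ω_f = L / I = 102.4 / 2.201 = 46.51 rad/s.
KE_i = ½ΣIω² = 2659 J; KE_f = ½(2.201)(46.51)² = 2381 J.
Fraction dissipated = (KE_i − KE_f)/KE_i = 0.1045.

fraction ≈ 0.105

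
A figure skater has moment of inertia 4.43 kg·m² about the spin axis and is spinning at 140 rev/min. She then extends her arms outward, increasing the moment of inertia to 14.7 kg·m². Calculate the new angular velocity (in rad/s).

With no external torque about the axis, L is conserved: I₁ω₁ = I₂ω₂.
ω₂ = I₁ω₁ / I₂ = (4.430)(140 rpm) / (14.70) = 42.19 rpm = 4.418 rad/s.

ω₂ ≈ 4.42 rad/s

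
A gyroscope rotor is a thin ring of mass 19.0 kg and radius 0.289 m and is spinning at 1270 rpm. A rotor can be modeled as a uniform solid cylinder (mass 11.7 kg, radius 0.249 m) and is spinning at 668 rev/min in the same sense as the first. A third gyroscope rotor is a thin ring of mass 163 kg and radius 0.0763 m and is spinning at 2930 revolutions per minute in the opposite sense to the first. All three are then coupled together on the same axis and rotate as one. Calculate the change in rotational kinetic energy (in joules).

The coupling torques are internal; angular momentum about the shared axis is conserved.
Moments of inertia: I_A = (19.0)(0.289)² = 1.587 kg·m²; I_B = ½(11.7)(0.249)² = 0.3627 kg·m²; I_C = (163)(0.0763)² = 0.9489 kg·m².
Taking A's sense as positive: L = (1.587)(1270) + (0.3627)(668) − (0.9489)(2930) = -522.7 kg·m²·rpm.
Combined I = 1.587 + 0.3627 + 0.9489 = 2.899 kg·m².
ω_f = L / I = -522.7 / 2.899 = -180.3 rpm.
KE_i = ½ΣIω² = 59590 J; KE_f = ½(2.899)(18.89)² = 516.9 J.

ΔKE ≈ -59100 J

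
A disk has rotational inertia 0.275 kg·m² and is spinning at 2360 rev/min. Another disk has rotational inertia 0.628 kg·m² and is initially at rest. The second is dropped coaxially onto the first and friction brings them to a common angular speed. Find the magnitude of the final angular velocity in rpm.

No external torque acts about the common axis, so total angular momentum is conserved.
Taking A's sense as positive: L = (0.2750)(2360) = 649.0 kg·m²·rpm.
Combined I = 0.2750 + 0.6280 = 0.9030 kg·m².
ω_f = L / I = 649.0 / 0.9030 = 718.7 rpm.

|ω_f| ≈ 719 rpm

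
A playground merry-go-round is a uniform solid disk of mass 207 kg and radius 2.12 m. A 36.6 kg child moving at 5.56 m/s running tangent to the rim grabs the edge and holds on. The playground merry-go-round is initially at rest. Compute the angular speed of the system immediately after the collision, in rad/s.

|ω_f| ≈ 0.685 rad/s

The axle reaction passes through the axle and exerts no torque about it; angular momentum about the axle is conserved through the impact.
I_p = ½(207)(2.12)² = 465.2 kg·m². Taking the sense of the child's angular momentum as positive, L_{child} = m v R = (36.6)(5.56)(2.12) = 431.4 kg·m²/s.
L_i = 0 + 431.4 = 431.4 kg·m²/s.
After sticking, I_f = I_p + m R² = 465.2 + (36.6)(2.12)² = 629.7 kg·m².
ω_f = L_i / I_f = 431.4 / 629.7 = 0.6851 rad/s.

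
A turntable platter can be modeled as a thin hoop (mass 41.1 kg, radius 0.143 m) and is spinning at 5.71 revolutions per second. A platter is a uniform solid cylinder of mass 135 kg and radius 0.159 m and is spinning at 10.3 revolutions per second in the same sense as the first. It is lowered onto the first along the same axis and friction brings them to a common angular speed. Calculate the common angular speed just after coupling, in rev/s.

The coupling torques are internal; angular momentum about the shared axis is conserved.
Moments of inertia: I_A = (41.1)(0.143)² = 0.8405 kg·m²; I_B = ½(135)(0.159)² = 1.706 kg·m².
Taking A's sense as positive: L = (0.8405)(5.71) + (1.706)(10.3) = 22.38 kg·m²·rev/s.
Combined I = 0.8405 + 1.706 = 2.547 kg·m².
ω_f = L / I = 22.38 / 2.547 = 8.785 rev/s.

|ω_f| ≈ 8.79 rev/s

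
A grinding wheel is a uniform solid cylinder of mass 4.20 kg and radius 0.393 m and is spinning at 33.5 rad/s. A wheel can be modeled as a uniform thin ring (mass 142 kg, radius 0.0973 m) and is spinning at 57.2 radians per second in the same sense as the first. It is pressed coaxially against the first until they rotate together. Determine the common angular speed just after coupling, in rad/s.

|ω_f| ≈ 52.6 rad/s

The coupling torques are internal; angular momentum about the shared axis is conserved.
Moments of inertia: I_A = ½(4.20)(0.393)² = 0.3243 kg·m²; I_B = (142)(0.0973)² = 1.344 kg·m².
Taking A's sense as positive: L = (0.3243)(33.5) + (1.344)(57.2) = 87.76 kg·m²·rad/s.
Combined I = 0.3243 + 1.344 = 1.669 kg·m².
ω_f = L / I = 87.76 / 1.669 = 52.59 rad/s.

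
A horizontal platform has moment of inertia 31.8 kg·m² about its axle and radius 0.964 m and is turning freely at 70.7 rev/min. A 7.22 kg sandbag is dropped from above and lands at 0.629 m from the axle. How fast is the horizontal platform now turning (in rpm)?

ω_f ≈ 64.9 rpm

No external torque acts about the axle; L_before = L_after.
Added inertia Σmr² = (7.22)(0.629)² = 2.857 kg·m²; I_f = 31.80 + 2.857 = 34.66 kg·m².
ω_f = I_p ω_i / I_f = (31.80)(70.7) / 34.66 = 64.87 rpm.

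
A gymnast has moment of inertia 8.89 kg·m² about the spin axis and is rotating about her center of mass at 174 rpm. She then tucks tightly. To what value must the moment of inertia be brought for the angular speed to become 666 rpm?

Angular momentum about the spin axis is conserved since the torque about it is zero.
I₂ = I₁ω₁ / ω₂ = (8.89)(174) / (666) = 2.323 kg·m².

I₂ ≈ 2.32 kg·m²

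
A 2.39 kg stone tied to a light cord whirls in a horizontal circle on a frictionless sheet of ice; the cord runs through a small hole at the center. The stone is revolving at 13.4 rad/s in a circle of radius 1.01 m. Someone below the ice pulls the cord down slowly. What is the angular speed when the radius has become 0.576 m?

ω₂ ≈ 41.2 rad/s

The constraining force is radial, so m r² ω about the center is conserved.
ω₂ = ω₁ (r₁/r₂)² = (13.4)(1.01/0.576)² = 41.20 rad/s.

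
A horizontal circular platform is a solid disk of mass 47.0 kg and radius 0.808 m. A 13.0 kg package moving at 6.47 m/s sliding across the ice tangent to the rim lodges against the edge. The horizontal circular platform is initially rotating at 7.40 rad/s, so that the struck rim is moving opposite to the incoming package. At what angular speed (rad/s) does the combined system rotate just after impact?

|ω_f| ≈ 1.91 rad/s

About the central axle the impulsive forces during the collision are internal, so angular momentum about that axis is conserved.
I_p = ½(47.0)(0.808)² = 15.34 kg·m². Taking the sense of the package's angular momentum as positive, L_{package} = m v R = (13.0)(6.47)(0.808) = 67.96 kg·m²/s.
L_i = −I_p ω_p + m v R = −(15.34)(7.40) + 67.96 = -45.57 kg·m²/s.
After sticking, I_f = I_p + m R² = 15.34 + (13.0)(0.808)² = 23.83 kg·m².
ω_f = L_i / I_f = -45.57 / 23.83 = -1.912 rad/s.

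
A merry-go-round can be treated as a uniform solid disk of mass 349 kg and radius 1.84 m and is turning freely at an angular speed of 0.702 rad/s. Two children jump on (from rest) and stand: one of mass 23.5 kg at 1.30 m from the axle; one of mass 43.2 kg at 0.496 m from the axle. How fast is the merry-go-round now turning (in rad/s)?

The added mass arrives with no angular momentum about the axle, and any external torque about the axle is negligible, so the system's angular momentum is conserved.
I_p = ½(349)(1.84)² = 590.8 kg·m².
Added inertia Σmr² = (23.5)(1.30)² + (43.2)(0.496)² = 50.34 kg·m²; I_f = 590.8 + 50.34 = 641.1 kg·m².
ω_f = I_p ω_i / I_f = (590.8)(0.702) / 641.1 = 0.6469 rad/s.

ω_f ≈ 0.647 rad/s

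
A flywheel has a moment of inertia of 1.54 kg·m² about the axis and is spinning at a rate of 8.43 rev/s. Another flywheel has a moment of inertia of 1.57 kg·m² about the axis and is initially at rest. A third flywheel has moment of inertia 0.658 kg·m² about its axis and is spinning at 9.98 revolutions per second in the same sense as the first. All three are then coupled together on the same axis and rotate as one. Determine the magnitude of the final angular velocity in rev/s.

No external torque acts about the common axis, so total angular momentum is conserved.
Taking A's sense as positive: L = (1.540)(8.43) + (0.6580)(9.98) = 19.55 kg·m²·rev/s.
Combined I = 1.540 + 1.570 + 0.6580 = 3.768 kg·m².
ω_f = L / I = 19.55 / 3.768 = 5.188 rev/s.

|ω_f| ≈ 5.19 rev/s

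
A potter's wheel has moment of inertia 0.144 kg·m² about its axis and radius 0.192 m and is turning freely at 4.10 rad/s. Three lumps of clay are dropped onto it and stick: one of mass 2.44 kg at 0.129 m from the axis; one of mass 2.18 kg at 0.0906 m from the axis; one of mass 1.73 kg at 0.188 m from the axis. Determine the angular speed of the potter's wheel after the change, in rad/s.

No external torque acts about the axis; L_before = L_after.
Added inertia Σmr² = (2.44)(0.129)² + (2.18)(0.0906)² + (1.73)(0.188)² = 0.1196 kg·m²; I_f = 0.1440 + 0.1196 = 0.2636 kg·m².
ω_f = I_p ω_i / I_f = (0.1440)(4.10) / 0.2636 = 2.239 rad/s.

ω_f ≈ 2.24 rad/s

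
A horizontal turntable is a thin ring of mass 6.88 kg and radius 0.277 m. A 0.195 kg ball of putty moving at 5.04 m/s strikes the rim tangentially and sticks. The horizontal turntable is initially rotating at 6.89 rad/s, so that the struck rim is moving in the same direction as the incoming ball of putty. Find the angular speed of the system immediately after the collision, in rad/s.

The axle reaction passes through the axle and exerts no torque about it; angular momentum about the axle is conserved through the impact.
I_p = (6.88)(0.277)² = 0.5279 kg·m². Taking the sense of the ball of putty's angular momentum as positive, L_{ball} = m v R = (0.195)(5.04)(0.277) = 0.2722 kg·m²/s.
L_i = +I_p ω_p + m v R = +(0.5279)(6.89) + 0.2722 = 3.909 kg·m²/s.
After sticking, I_f = I_p + m R² = 0.5279 + (0.195)(0.277)² = 0.5429 kg·m².
ω_f = L_i / I_f = 3.909 / 0.5429 = 7.202 rad/s.

|ω_f| ≈ 7.20 rad/s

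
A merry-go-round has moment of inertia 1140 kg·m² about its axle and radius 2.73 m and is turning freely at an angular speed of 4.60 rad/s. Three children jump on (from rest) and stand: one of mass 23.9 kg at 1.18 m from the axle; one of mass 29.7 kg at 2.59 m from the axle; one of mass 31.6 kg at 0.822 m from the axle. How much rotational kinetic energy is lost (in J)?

energy lost ≈ 2200 J

No external torque acts about the axle; L_before = L_after.
Added inertia Σmr² = (23.9)(1.18)² + (29.7)(2.59)² + (31.6)(0.822)² = 253.9 kg·m²; I_f = 1140 + 253.9 = 1394 kg·m².
ω_f = I_p ω_i / I_f = (1140)(4.60) / 1394 = 3.762 rad/s.
KE_i = ½(1140)(4.600 rad/s)² = 12060 J; KE_f = ½(1394)(3.762)² = 9865 J.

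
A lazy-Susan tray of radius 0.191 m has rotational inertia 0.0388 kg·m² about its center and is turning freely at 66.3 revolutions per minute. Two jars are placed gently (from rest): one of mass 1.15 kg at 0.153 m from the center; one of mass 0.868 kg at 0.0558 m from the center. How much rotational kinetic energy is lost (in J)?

The added mass arrives with no angular momentum about the center, and any external torque about the center is negligible, so the system's angular momentum is conserved.
Added inertia Σmr² = (1.15)(0.153)² + (0.868)(0.0558)² = 0.02962 kg·m²; I_f = 0.03880 + 0.02962 = 0.06842 kg·m².
ω_f = I_p ω_i / I_f = (0.03880)(66.3) / 0.06842 = 37.60 rpm.
KE_i = ½(0.03880)(6.943 rad/s)² = 0.9352 J; KE_f = ½(0.06842)(3.937)² = 0.5303 J.

energy lost ≈ 0.405 J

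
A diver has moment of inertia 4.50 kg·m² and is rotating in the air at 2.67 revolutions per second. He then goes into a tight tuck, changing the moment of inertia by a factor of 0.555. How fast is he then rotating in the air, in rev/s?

No external torque acts about the spin axis, so angular momentum is conserved.
I₂ = 0.555 × 4.50 = 2.498 kg·m².
ω₂ = I₁ω₁ / I₂ = (4.500)(2.67 rev/s) / (2.498) = 4.811 rev/s.

ω₂ ≈ 4.81 rev/s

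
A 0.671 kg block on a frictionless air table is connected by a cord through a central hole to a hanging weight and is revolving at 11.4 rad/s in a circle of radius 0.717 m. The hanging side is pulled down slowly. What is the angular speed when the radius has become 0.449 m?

ω₂ ≈ 29.1 rad/s

No torque about the axis ⇒ m r₁² ω₁ = m r₂² ω₂.
ω₂ = ω₁ (r₁/r₂)² = (11.4)(0.717/0.449)² = 29.07 rad/s.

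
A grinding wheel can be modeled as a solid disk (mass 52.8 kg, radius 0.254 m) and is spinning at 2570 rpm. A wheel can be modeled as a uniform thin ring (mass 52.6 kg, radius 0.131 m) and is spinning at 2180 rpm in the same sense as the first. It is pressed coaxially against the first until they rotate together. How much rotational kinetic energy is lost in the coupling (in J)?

ΔKE lost ≈ 492 J

No external torque acts about the common axis, so total angular momentum is conserved.
Moments of inertia: I_A = ½(52.8)(0.254)² = 1.703 kg·m²; I_B = (52.6)(0.131)² = 0.9027 kg·m².
Taking A's sense as positive: L = (1.703)(2570) + (0.9027)(2180) = 6345 kg·m²·rpm.
Combined I = 1.703 + 0.9027 = 2.606 kg·m².
ω_f = L / I = 6345 / 2.606 = 2435 rpm.
KE_i = ½ΣIω² = 85200 J; KE_f = ½(2.606)(255.0)² = 84710 J.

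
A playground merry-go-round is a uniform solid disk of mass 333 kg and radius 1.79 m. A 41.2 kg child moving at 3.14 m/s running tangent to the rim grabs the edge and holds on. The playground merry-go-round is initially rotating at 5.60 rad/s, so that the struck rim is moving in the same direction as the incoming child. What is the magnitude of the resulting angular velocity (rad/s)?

About the axle the impulsive forces during the collision are internal, so angular momentum about that axis is conserved.
I_p = ½(333)(1.79)² = 533.5 kg·m². Taking the sense of the child's angular momentum as positive, L_{child} = m v R = (41.2)(3.14)(1.79) = 231.6 kg·m²/s.
L_i = +I_p ω_p + m v R = +(533.5)(5.60) + 231.6 = 3219 kg·m²/s.
After sticking, I_f = I_p + m R² = 533.5 + (41.2)(1.79)² = 665.5 kg·m².
ω_f = L_i / I_f = 3219 / 665.5 = 4.837 rad/s.

|ω_f| ≈ 4.84 rad/s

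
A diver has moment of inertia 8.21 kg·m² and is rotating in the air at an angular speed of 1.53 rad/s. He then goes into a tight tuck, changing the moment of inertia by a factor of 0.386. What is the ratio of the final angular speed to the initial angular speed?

With no external torque about the axis, L is conserved: I₁ω₁ = I₂ω₂.
I₂ = 0.386 × 8.21 = 3.169 kg·m².
ω₂/ω₁ = I₁/I₂ = 8.210 / 3.169 = 2.591.

ω₂/ω₁ ≈ 2.59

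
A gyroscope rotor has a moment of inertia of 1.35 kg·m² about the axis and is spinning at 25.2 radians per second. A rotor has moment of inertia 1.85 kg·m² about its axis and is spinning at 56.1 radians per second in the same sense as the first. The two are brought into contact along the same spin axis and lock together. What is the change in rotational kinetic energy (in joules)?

The coupling torques are internal; angular momentum about the shared axis is conserved.
Taking A's sense as positive: L = (1.350)(25.2) + (1.850)(56.1) = 137.8 kg·m²·rad/s.
Combined I = 1.350 + 1.850 = 3.200 kg·m².
ω_f = L / I = 137.8 / 3.200 = 43.06 rad/s.
KE_i = ½ΣIω² = 3340 J; KE_f = ½(3.200)(43.06)² = 2967 J.

ΔKE ≈ -373 J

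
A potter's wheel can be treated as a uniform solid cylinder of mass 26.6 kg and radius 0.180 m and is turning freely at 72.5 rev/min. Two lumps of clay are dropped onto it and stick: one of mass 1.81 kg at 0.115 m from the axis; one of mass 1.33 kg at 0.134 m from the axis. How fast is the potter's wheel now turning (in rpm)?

ω_f ≈ 65.3 rpm

The added mass arrives with no angular momentum about the axis, and any external torque about the axis is negligible, so the system's angular momentum is conserved.
I_p = ½(26.6)(0.180)² = 0.4309 kg·m².
Added inertia Σmr² = (1.81)(0.115)² + (1.33)(0.134)² = 0.04782 kg·m²; I_f = 0.4309 + 0.04782 = 0.4787 kg·m².
ω_f = I_p ω_i / I_f = (0.4309)(72.5) / 0.4787 = 65.26 rpm.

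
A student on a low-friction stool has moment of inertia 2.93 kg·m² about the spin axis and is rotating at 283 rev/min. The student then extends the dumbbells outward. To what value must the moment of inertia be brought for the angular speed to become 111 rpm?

With no external torque about the axis, L is conserved: I₁ω₁ = I₂ω₂.
I₂ = I₁ω₁ / ω₂ = (2.93)(283) / (111) = 7.470 kg·m².

I₂ ≈ 7.47 kg·m²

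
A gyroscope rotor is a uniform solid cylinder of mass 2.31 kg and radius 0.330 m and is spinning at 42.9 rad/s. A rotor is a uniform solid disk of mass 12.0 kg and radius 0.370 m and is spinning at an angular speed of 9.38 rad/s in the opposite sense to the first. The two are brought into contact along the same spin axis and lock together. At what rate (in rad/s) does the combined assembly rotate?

|ω_f| ≈ 2.44 rad/s

The coupling torques are internal; angular momentum about the shared axis is conserved.
Moments of inertia: I_A = ½(2.31)(0.330)² = 0.1258 kg·m²; I_B = ½(12.0)(0.370)² = 0.8214 kg·m².
Taking A's sense as positive: L = (0.1258)(42.9) − (0.8214)(9.38) = -2.309 kg·m²·rad/s.
Combined I = 0.1258 + 0.8214 = 0.9472 kg·m².
ω_f = L / I = -2.309 / 0.9472 = -2.438 rad/s.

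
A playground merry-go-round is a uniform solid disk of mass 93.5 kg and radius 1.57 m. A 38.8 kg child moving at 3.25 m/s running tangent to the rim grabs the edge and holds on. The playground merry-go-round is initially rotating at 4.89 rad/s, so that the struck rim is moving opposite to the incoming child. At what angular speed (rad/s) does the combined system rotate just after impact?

|ω_f| ≈ 1.73 rad/s

The axle reaction passes through the axle and exerts no torque about it; angular momentum about the axle is conserved through the impact.
I_p = ½(93.5)(1.57)² = 115.2 kg·m². Taking the sense of the child's angular momentum as positive, L_{child} = m v R = (38.8)(3.25)(1.57) = 198.0 kg·m²/s.
L_i = −I_p ω_p + m v R = −(115.2)(4.89) + 198.0 = -365.5 kg·m²/s.
After sticking, I_f = I_p + m R² = 115.2 + (38.8)(1.57)² = 210.9 kg·m².
ω_f = L_i / I_f = -365.5 / 210.9 = -1.733 rad/s.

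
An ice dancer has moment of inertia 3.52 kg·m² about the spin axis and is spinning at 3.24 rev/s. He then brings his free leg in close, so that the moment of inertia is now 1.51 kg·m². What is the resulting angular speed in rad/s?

ω₂ ≈ 47.5 rad/s

No external torque acts about the spin axis, so angular momentum is conserved.
ω₂ = I₁ω₁ / I₂ = (3.520)(3.24 rev/s) / (1.510) = 7.553 rev/s = 47.46 rad/s.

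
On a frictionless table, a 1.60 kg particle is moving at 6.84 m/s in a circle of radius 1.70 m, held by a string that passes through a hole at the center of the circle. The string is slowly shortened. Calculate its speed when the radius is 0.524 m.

Central (radial) force ⇒ zero torque about the center ⇒ m v r is constant.
v₂ = v₁ r₁ / r₂ = (6.84)(1.70) / (0.524) = 22.19 m/s.

v₂ ≈ 22.2 m/s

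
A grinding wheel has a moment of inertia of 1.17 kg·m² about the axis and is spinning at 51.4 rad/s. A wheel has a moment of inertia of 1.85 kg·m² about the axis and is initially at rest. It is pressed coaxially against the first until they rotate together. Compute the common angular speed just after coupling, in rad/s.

|ω_f| ≈ 19.9 rad/s

No external torque acts about the common axis, so total angular momentum is conserved.
Taking A's sense as positive: L = (1.170)(51.4) = 60.14 kg·m²·rad/s.
Combined I = 1.170 + 1.850 = 3.020 kg·m².
ω_f = L / I = 60.14 / 3.020 = 19.91 rad/s.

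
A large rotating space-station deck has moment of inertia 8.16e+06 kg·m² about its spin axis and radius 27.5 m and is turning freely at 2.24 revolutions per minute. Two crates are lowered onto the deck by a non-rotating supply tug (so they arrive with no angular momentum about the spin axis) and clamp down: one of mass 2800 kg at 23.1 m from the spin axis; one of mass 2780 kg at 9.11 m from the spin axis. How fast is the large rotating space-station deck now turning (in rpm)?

ω_f ≈ 1.85 rpm

The added mass arrives with no angular momentum about the spin axis, and any external torque about the spin axis is negligible, so the system's angular momentum is conserved.
Added inertia Σmr² = (2800)(23.1)² + (2780)(9.11)² = 1.725e+06 kg·m²; I_f = 8.160e+06 + 1.725e+06 = 9.885e+06 kg·m².
ω_f = I_p ω_i / I_f = (8.160e+06)(2.24) / 9.885e+06 = 1.849 rpm.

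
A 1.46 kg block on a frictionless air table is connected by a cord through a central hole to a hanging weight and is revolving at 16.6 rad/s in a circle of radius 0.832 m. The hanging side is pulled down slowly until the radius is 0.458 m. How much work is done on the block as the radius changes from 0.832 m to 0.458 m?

The constraining force is radial, so m r² ω about the center is conserved.
ω₂ = ω₁ (r₁/r₂)² = (16.6)(0.832/0.458)² = 54.78 rad/s.
W = ΔKE = ½m(v₂² − v₁²) = 320.3 J.

W ≈ 320 J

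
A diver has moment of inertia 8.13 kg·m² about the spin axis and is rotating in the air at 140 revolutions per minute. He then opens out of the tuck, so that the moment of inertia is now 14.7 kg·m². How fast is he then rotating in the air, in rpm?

ω₂ ≈ 77.4 rpm

With no external torque about the axis, L is conserved: I₁ω₁ = I₂ω₂.
ω₂ = I₁ω₁ / I₂ = (8.130)(140 rpm) / (14.70) = 77.43 rpm.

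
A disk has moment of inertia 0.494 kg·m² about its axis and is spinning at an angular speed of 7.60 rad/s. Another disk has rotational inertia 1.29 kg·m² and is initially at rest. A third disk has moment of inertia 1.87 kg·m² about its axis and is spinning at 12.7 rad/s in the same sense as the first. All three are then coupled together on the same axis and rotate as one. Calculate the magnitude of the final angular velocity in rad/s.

|ω_f| ≈ 7.53 rad/s

The coupling torques are internal; angular momentum about the shared axis is conserved.
Taking A's sense as positive: L = (0.4940)(7.60) + (1.870)(12.7) = 27.50 kg·m²·rad/s.
Combined I = 0.4940 + 1.290 + 1.870 = 3.654 kg·m².
ω_f = L / I = 27.50 / 3.654 = 7.527 rad/s.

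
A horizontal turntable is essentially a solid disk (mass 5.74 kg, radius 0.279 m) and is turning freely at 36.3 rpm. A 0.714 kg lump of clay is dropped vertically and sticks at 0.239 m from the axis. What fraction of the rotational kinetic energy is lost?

fraction ≈ 0.154

No external torque acts about the axis; L_before = L_after.
I_p = ½(5.74)(0.279)² = 0.2234 kg·m².
Added inertia Σmr² = (0.714)(0.239)² = 0.04078 kg·m²; I_f = 0.2234 + 0.04078 = 0.2642 kg·m².
ω_f = I_p ω_i / I_f = (0.2234)(36.3) / 0.2642 = 30.70 rpm.
KE_i = ½(0.2234)(3.801 rad/s)² = 1.614 J; KE_f = ½(0.2642)(3.214)² = 1.365 J.
Fraction lost = 0.1544.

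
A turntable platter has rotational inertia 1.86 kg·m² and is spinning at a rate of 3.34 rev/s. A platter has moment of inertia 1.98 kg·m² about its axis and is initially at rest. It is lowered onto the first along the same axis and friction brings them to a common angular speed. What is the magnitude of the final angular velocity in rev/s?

|ω_f| ≈ 1.62 rev/s

The coupling torques are internal; angular momentum about the shared axis is conserved.
Taking A's sense as positive: L = (1.860)(3.34) = 6.212 kg·m²·rev/s.
Combined I = 1.860 + 1.980 = 3.840 kg·m².
ω_f = L / I = 6.212 / 3.840 = 1.618 rev/s.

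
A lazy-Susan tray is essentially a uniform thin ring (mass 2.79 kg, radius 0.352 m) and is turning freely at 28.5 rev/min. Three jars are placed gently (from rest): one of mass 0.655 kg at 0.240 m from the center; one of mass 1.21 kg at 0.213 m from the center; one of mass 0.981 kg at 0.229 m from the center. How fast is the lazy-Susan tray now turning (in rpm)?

The added mass arrives with no angular momentum about the center, and any external torque about the center is negligible, so the system's angular momentum is conserved.
I_p = (2.79)(0.352)² = 0.3457 kg·m².
Added inertia Σmr² = (0.655)(0.240)² + (1.21)(0.213)² + (0.981)(0.229)² = 0.1441 kg·m²; I_f = 0.3457 + 0.1441 = 0.4898 kg·m².
ω_f = I_p ω_i / I_f = (0.3457)(28.5) / 0.4898 = 20.12 rpm.

ω_f ≈ 20.1 rpm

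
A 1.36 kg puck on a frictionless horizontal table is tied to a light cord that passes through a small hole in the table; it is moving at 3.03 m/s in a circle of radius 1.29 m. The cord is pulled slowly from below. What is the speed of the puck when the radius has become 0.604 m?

v₂ ≈ 6.47 m/s

Central (radial) force ⇒ zero torque about the center ⇒ m v r is constant.
v₂ = v₁ r₁ / r₂ = (3.03)(1.29) / (0.604) = 6.471 m/s.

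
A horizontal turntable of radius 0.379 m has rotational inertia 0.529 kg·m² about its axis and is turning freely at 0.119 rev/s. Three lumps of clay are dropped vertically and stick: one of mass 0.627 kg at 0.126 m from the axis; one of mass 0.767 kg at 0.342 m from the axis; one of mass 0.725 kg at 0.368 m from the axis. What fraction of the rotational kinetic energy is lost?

The added mass arrives with no angular momentum about the axis, and any external torque about the axis is negligible, so the system's angular momentum is conserved.
Added inertia Σmr² = (0.627)(0.126)² + (0.767)(0.342)² + (0.725)(0.368)² = 0.1978 kg·m²; I_f = 0.5290 + 0.1978 = 0.7268 kg·m².
ω_f = I_p ω_i / I_f = (0.5290)(0.119) / 0.7268 = 0.08661 rev/s.
KE_i = ½(0.5290)(0.7477 rad/s)² = 0.1479 J; KE_f = ½(0.7268)(0.5442)² = 0.1076 J.
Fraction lost = 0.2722.

fraction ≈ 0.272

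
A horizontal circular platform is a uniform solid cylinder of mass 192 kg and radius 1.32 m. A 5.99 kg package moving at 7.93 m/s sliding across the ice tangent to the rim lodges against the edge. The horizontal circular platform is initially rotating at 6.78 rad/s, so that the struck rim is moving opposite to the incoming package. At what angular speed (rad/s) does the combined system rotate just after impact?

|ω_f| ≈ 6.03 rad/s

About the central axle the impulsive forces during the collision are internal, so angular momentum about that axis is conserved.
I_p = ½(192)(1.32)² = 167.3 kg·m². Taking the sense of the package's angular momentum as positive, L_{package} = m v R = (5.99)(7.93)(1.32) = 62.70 kg·m²/s.
L_i = −I_p ω_p + m v R = −(167.3)(6.78) + 62.70 = -1071 kg·m²/s.
After sticking, I_f = I_p + m R² = 167.3 + (5.99)(1.32)² = 177.7 kg·m².
ω_f = L_i / I_f = -1071 / 177.7 = -6.029 rad/s.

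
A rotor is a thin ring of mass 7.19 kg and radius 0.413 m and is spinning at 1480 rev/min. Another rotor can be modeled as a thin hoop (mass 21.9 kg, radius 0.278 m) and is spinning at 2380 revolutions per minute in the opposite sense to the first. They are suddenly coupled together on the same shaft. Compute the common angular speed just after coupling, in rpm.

|ω_f| ≈ 758 rpm

The coupling torques are internal; angular momentum about the shared axis is conserved.
Moments of inertia: I_A = (7.19)(0.413)² = 1.226 kg·m²; I_B = (21.9)(0.278)² = 1.693 kg·m².
Taking A's sense as positive: L = (1.226)(1480) − (1.693)(2380) = -2213 kg·m²·rpm.
Combined I = 1.226 + 1.693 = 2.919 kg·m².
ω_f = L / I = -2213 / 2.919 = -758.2 rpm.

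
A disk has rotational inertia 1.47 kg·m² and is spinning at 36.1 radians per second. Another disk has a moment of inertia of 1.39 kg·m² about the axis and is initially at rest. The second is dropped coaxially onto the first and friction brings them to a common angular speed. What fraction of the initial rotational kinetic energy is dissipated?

fraction ≈ 0.486

The coupling torques are internal; angular momentum about the shared axis is conserved.
Taking A's sense as positive: L = (1.470)(36.1) = 53.07 kg·m²·rad/s.
Combined I = 1.470 + 1.390 = 2.860 kg·m².
ω_f = L / I = 53.07 / 2.860 = 18.55 rad/s.
KE_i = ½ΣIω² = 957.9 J; KE_f = ½(2.860)(18.55)² = 492.3 J.
Fraction dissipated = (KE_i − KE_f)/KE_i = 0.4860.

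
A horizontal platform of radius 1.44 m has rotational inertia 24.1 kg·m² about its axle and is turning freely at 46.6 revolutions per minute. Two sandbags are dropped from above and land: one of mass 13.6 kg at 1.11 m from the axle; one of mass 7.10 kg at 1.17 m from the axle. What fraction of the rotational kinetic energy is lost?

fraction ≈ 0.523

The added mass arrives with no angular momentum about the axle, and any external torque about the axle is negligible, so the system's angular momentum is conserved.
Added inertia Σmr² = (13.6)(1.11)² + (7.10)(1.17)² = 26.48 kg·m²; I_f = 24.10 + 26.48 = 50.58 kg·m².
ω_f = I_p ω_i / I_f = (24.10)(46.6) / 50.58 = 22.21 rpm.
KE_i = ½(24.10)(4.880 rad/s)² = 287.0 J; KE_f = ½(50.58)(2.325)² = 136.7 J.
Fraction lost = 0.5235.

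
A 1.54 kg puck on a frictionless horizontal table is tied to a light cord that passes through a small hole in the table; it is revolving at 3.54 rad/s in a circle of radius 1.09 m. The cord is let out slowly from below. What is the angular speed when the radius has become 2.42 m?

The constraining force is radial, so m r² ω about the center is conserved.
ω₂ = ω₁ (r₁/r₂)² = (3.54)(1.09/2.42)² = 0.7182 rad/s.

ω₂ ≈ 0.718 rad/s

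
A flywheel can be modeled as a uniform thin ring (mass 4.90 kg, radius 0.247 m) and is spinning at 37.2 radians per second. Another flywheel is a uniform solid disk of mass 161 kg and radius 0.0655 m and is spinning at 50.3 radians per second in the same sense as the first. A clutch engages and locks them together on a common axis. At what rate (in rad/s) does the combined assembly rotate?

The coupling torques are internal; angular momentum about the shared axis is conserved.
Moments of inertia: I_A = (4.90)(0.247)² = 0.2989 kg·m²; I_B = ½(161)(0.0655)² = 0.3454 kg·m².
Taking A's sense as positive: L = (0.2989)(37.2) + (0.3454)(50.3) = 28.49 kg·m²·rad/s.
Combined I = 0.2989 + 0.3454 = 0.6443 kg·m².
ω_f = L / I = 28.49 / 0.6443 = 44.22 rad/s.

|ω_f| ≈ 44.2 rad/s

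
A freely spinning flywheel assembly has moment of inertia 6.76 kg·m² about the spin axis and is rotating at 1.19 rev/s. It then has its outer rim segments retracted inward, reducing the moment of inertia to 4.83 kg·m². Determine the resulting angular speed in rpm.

No external torque acts about the spin axis, so angular momentum is conserved.
ω₂ = I₁ω₁ / I₂ = (6.760)(1.19 rev/s) / (4.830) = 1.666 rev/s = 99.93 rpm.

ω₂ ≈ 99.9 rpm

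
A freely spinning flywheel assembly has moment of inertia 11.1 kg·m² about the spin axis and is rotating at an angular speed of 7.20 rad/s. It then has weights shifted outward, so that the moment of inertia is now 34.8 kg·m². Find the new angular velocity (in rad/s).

Angular momentum about the spin axis is conserved since the torque about it is zero.
ω₂ = I₁ω₁ / I₂ = (11.10)(7.20 rad/s) / (34.80) = 2.297 rad/s.

ω₂ ≈ 2.30 rad/s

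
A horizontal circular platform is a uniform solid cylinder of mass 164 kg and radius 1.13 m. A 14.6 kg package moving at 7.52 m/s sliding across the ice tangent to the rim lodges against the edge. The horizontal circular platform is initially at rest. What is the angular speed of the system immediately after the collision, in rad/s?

|ω_f| ≈ 1.01 rad/s

The axle reaction passes through the central axle and exerts no torque about it; angular momentum about the central axle is conserved through the impact.
I_p = ½(164)(1.13)² = 104.7 kg·m². Taking the sense of the package's angular momentum as positive, L_{package} = m v R = (14.6)(7.52)(1.13) = 124.1 kg·m²/s.
L_i = 0 + 124.1 = 124.1 kg·m²/s.
After sticking, I_f = I_p + m R² = 104.7 + (14.6)(1.13)² = 123.3 kg·m².
ω_f = L_i / I_f = 124.1 / 123.3 = 1.006 rad/s.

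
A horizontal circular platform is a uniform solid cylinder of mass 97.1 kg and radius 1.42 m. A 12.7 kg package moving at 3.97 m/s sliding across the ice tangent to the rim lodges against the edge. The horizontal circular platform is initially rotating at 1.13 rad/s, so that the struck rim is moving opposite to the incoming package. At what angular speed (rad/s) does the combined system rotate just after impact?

|ω_f| ≈ 0.316 rad/s

The axle reaction passes through the central axle and exerts no torque about it; angular momentum about the central axle is conserved through the impact.
I_p = ½(97.1)(1.42)² = 97.90 kg·m². Taking the sense of the package's angular momentum as positive, L_{package} = m v R = (12.7)(3.97)(1.42) = 71.59 kg·m²/s.
L_i = −I_p ω_p + m v R = −(97.90)(1.13) + 71.59 = -39.03 kg·m²/s.
After sticking, I_f = I_p + m R² = 97.90 + (12.7)(1.42)² = 123.5 kg·m².
ω_f = L_i / I_f = -39.03 / 123.5 = -0.3160 rad/s.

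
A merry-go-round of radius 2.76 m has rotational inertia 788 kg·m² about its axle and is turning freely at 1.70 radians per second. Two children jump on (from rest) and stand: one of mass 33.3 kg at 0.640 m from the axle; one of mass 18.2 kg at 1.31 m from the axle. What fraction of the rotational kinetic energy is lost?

The added mass arrives with no angular momentum about the axle, and any external torque about the axle is negligible, so the system's angular momentum is conserved.
Added inertia Σmr² = (33.3)(0.640)² + (18.2)(1.31)² = 44.87 kg·m²; I_f = 788.0 + 44.87 = 832.9 kg·m².
ω_f = I_p ω_i / I_f = (788.0)(1.70) / 832.9 = 1.608 rad/s.
KE_i = ½(788.0)(1.700 rad/s)² = 1139 J; KE_f = ½(832.9)(1.608)² = 1077 J.
Fraction lost = 0.05388.

fraction ≈ 0.0539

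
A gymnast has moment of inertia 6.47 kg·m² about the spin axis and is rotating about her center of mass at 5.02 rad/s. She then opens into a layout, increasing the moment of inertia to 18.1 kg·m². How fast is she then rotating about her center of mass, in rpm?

ω₂ ≈ 17.1 rpm

Angular momentum about the spin axis is conserved since the torque about it is zero.
ω₂ = I₁ω₁ / I₂ = (6.470)(5.02 rad/s) / (18.10) = 1.794 rad/s = 17.14 rpm.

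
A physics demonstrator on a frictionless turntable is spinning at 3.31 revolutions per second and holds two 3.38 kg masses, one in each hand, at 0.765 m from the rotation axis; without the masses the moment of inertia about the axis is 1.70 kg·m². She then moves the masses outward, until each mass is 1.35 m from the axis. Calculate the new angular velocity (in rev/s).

Angular momentum about the spin axis is conserved since the torque about it is zero.
I₁ = 1.70 + 2(3.38)(0.765)² = 5.656 kg·m²; I₂ = 1.70 + 2(3.38)(1.35)² = 14.02 kg·m².
ω₂ = I₁ω₁ / I₂ = (5.656)(3.31 rev/s) / (14.02) = 1.335 rev/s.

ω₂ ≈ 1.34 rev/s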